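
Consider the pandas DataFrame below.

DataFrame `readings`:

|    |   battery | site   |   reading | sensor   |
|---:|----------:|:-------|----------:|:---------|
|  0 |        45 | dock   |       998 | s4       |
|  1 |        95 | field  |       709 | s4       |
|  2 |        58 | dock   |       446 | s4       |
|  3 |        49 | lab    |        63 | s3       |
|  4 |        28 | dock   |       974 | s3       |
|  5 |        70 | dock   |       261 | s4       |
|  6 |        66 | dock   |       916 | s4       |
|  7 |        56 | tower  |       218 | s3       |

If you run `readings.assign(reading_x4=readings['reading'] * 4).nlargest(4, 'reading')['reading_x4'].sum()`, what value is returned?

14388

add column reading_x4 = readings['reading'] * 4:
   battery   site  reading sensor  reading_x4
0       45   dock      998     s4        3992
1       95  field      709     s4        2836
2       58   dock      446     s4        1784
3       49    lab       63     s3         252
4       28   dock      974     s3        3896
5       70   dock      261     s4        1044
6       66   dock      916     s4        3664
7       56  tower      218     s3         872
take 4 rows with largest reading:
   battery   site  reading sensor  reading_x4
0       45   dock      998     s4        3992
4       28   dock      974     s3        3896
6       66   dock      916     s4        3664
1       95  field      709     s4        2836
sum of column 'reading_x4' → 14388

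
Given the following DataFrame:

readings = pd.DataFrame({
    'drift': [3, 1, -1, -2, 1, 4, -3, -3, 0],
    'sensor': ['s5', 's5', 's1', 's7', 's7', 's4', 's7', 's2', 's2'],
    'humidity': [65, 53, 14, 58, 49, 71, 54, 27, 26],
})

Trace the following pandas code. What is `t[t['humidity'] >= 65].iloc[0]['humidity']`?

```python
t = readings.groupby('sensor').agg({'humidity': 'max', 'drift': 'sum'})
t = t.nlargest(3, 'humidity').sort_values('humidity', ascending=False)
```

71

group by sensor: max(humidity), sum(drift):
        humidity  drift
sensor                 
s1            14     -1
s2            27     -3
s4            71      4
s5            65      4
s7            58     -4
take 3 rows with largest humidity:
        humidity  drift
sensor                 
s4            71      4
s5            65      4
s7            58     -4
sort by humidity descending:
        humidity  drift
sensor                 
s4            71      4
s5            65      4
s7            58     -4
filter rows where humidity >= 65:
        humidity  drift
sensor                 
s4            71      4
s5            65      4
Taking the value at position 0, column 'humidity' gives 71.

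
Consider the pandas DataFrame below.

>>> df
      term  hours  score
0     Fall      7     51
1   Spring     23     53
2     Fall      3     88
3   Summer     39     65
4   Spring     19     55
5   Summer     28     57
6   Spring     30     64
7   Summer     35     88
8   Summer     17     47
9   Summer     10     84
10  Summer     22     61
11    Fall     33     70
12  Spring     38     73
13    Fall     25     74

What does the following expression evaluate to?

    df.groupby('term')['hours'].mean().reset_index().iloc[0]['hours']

17.0

group by term, mean of hours:
term
Fall      17.000000
Spring    27.500000
Summer    25.166667
Name: hours, dtype: float64
reset_index():
     term      hours
0    Fall  17.000000
1  Spring  27.500000
2  Summer  25.166667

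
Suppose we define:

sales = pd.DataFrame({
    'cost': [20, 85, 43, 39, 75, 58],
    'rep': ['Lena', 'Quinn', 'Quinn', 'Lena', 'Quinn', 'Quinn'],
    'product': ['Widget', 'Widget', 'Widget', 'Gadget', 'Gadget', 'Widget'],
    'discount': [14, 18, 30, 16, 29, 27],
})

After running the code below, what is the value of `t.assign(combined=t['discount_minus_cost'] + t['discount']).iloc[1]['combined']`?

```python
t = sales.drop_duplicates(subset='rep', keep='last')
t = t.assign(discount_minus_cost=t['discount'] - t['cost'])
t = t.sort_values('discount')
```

drop duplicate rep (keep=last):
   cost    rep product  discount
3    39   Lena  Gadget        16
5    58  Quinn  Widget        27
add column discount_minus_cost = t['discount'] - t['cost']:
   cost    rep product  discount  discount_minus_cost
3    39   Lena  Gadget        16                  -23
5    58  Quinn  Widget        27                  -31
sort by discount:
   cost    rep product  discount  discount_minus_cost
3    39   Lena  Gadget        16                  -23
5    58  Quinn  Widget        27                  -31
add column combined = t['discount_minus_cost'] + t['discount']:
   cost    rep product  discount  discount_minus_cost  combined
3    39   Lena  Gadget        16                  -23        -7
5    58  Quinn  Widget        27                  -31        -4
The value at position 1, column 'combined' is -4.

-4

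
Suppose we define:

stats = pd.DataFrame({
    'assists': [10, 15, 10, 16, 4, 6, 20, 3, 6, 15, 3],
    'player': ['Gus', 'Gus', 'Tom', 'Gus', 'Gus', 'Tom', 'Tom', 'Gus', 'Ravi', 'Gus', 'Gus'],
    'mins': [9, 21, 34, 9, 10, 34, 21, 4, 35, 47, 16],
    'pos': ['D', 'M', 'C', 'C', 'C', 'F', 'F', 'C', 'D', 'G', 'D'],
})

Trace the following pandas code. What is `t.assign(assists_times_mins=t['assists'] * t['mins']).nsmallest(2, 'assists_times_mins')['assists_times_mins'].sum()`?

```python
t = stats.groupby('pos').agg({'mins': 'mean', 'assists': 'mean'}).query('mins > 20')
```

group by pos: mean(mins), mean(assists):
      mins    assists
pos                  
C    14.25   8.250000
D    20.00   6.333333
F    27.50  13.000000
G    47.00  15.000000
M    21.00  15.000000
filter rows where mins > 20:
     mins  assists
pos               
F    27.5     13.0
G    47.0     15.0
M    21.0     15.0
add column assists_times_mins = t['assists'] * t['mins']:
     mins  assists  assists_times_mins
pos                                   
F    27.5     13.0               357.5
G    47.0     15.0               705.0
M    21.0     15.0               315.0
take 2 rows with smallest assists_times_mins:
     mins  assists  assists_times_mins
pos                                   
M    21.0     15.0               315.0
F    27.5     13.0               357.5
So sum() = 672.5.

672.5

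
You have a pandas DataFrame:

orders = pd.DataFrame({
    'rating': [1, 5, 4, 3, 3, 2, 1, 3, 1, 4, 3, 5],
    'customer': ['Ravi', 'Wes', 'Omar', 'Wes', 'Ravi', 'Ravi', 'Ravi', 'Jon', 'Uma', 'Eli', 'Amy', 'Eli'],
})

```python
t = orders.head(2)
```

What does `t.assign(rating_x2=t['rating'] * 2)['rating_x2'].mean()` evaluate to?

6.0

take first 2 rows:
   rating customer
0       1     Ravi
1       5      Wes
add column rating_x2 = t['rating'] * 2:
   rating customer  rating_x2
0       1     Ravi          2
1       5      Wes         10
Taking the mean of column 'rating_x2' gives 6.0.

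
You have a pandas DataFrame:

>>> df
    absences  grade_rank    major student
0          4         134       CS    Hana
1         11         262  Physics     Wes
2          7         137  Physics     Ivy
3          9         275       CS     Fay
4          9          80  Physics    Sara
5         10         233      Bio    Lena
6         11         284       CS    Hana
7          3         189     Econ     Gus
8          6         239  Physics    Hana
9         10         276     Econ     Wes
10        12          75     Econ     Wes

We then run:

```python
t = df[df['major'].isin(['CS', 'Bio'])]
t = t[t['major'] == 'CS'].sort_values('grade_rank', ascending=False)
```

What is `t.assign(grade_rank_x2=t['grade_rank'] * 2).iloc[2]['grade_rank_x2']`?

filter rows where major in ['CS', 'Bio']:
   absences  grade_rank major student
0         4         134    CS    Hana
3         9         275    CS     Fay
5        10         233   Bio    Lena
6        11         284    CS    Hana
filter rows where major == 'CS':
   absences  grade_rank major student
0         4         134    CS    Hana
3         9         275    CS     Fay
6        11         284    CS    Hana
sort by grade_rank descending:
   absences  grade_rank major student
6        11         284    CS    Hana
3         9         275    CS     Fay
0         4         134    CS    Hana
add column grade_rank_x2 = t['grade_rank'] * 2:
   absences  grade_rank major student  grade_rank_x2
6        11         284    CS    Hana            568
3         9         275    CS     Fay            550
0         4         134    CS    Hana            268
Taking the value at position 2, column 'grade_rank_x2' gives 268.

268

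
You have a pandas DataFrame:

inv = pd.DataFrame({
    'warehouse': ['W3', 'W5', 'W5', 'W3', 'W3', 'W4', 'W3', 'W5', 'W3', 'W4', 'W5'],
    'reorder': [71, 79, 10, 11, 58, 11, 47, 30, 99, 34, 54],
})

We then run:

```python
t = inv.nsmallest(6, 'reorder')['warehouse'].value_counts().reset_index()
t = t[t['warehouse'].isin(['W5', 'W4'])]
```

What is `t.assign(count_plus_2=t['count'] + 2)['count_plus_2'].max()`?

take 6 rows with smallest reorder:
  warehouse  reorder
2        W5       10
3        W3       11
5        W4       11
7        W5       30
9        W4       34
6        W3       47
value_counts of warehouse:
warehouse
W5    2
W3    2
W4    2
Name: count, dtype: int64
reset_index():
  warehouse  count
0        W5      2
1        W3      2
2        W4      2
filter rows where warehouse in ['W5', 'W4']:
  warehouse  count
0        W5      2
2        W4      2
add column count_plus_2 = t['count'] + 2:
  warehouse  count  count_plus_2
0        W5      2             4
2        W4      2             4
Then the max of column 'count_plus_2': 4

4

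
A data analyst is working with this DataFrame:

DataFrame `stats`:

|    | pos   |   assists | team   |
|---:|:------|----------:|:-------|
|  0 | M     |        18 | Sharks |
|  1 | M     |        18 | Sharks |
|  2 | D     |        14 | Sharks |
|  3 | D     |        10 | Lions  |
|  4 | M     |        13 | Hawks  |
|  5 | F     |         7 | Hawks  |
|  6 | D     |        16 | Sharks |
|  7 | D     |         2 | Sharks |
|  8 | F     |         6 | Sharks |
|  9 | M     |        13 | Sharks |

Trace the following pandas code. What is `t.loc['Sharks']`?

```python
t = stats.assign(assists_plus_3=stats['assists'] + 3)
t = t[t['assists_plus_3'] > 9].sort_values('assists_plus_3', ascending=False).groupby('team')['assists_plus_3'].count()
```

add column assists_plus_3 = stats['assists'] + 3:
  pos  assists    team  assists_plus_3
0   M       18  Sharks              21
1   M       18  Sharks              21
2   D       14  Sharks              17
3   D       10   Lions              13
4   M       13   Hawks              16
5   F        7   Hawks              10
6   D       16  Sharks              19
7   D        2  Sharks               5
8   F        6  Sharks               9
9   M       13  Sharks              16
filter rows where assists_plus_3 > 9:
  pos  assists    team  assists_plus_3
0   M       18  Sharks              21
1   M       18  Sharks              21
2   D       14  Sharks              17
3   D       10   Lions              13
4   M       13   Hawks              16
5   F        7   Hawks              10
6   D       16  Sharks              19
9   M       13  Sharks              16
sort by assists_plus_3 descending:
  pos  assists    team  assists_plus_3
0   M       18  Sharks              21
1   M       18  Sharks              21
6   D       16  Sharks              19
2   D       14  Sharks              17
4   M       13   Hawks              16
9   M       13  Sharks              16
3   D       10   Lions              13
5   F        7   Hawks              10
group by team, count of assists_plus_3:
team
Hawks     2
Lions     1
Sharks    5
Name: assists_plus_3, dtype: int64
Then the value at index 'Sharks': 5

5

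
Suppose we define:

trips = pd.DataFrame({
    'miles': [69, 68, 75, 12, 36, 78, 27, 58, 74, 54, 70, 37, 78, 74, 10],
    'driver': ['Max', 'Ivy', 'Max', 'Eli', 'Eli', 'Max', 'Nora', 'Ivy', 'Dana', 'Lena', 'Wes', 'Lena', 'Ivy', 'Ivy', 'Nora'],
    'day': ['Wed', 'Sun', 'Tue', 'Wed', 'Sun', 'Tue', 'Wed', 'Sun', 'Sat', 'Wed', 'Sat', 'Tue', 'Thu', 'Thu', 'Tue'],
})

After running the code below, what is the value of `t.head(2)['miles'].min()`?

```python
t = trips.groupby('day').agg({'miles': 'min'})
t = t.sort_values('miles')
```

group by day, min of miles:
     miles
day       
Sat     70
Sun     36
Thu     74
Tue     10
Wed     12
sort by miles:
     miles
day       
Tue     10
Wed     12
Sun     36
Sat     70
Thu     74
take first 2 rows:
     miles
day       
Tue     10
Wed     12
The min of column 'miles' is 10.

10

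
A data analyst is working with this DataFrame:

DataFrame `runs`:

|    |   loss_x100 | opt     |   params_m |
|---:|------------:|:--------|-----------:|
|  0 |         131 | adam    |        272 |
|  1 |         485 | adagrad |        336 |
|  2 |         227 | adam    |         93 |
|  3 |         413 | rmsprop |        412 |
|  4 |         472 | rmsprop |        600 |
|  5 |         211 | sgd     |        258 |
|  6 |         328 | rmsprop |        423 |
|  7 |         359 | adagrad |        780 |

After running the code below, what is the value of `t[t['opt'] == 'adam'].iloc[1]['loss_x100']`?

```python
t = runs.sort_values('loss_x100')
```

sort by loss_x100:
   loss_x100      opt  params_m
0        131     adam       272
5        211      sgd       258
2        227     adam        93
6        328  rmsprop       423
7        359  adagrad       780
3        413  rmsprop       412
4        472  rmsprop       600
1        485  adagrad       336
filter rows where opt == 'adam':
   loss_x100   opt  params_m
0        131  adam       272
2        227  adam        93
The value at position 1, column 'loss_x100' is 227.

227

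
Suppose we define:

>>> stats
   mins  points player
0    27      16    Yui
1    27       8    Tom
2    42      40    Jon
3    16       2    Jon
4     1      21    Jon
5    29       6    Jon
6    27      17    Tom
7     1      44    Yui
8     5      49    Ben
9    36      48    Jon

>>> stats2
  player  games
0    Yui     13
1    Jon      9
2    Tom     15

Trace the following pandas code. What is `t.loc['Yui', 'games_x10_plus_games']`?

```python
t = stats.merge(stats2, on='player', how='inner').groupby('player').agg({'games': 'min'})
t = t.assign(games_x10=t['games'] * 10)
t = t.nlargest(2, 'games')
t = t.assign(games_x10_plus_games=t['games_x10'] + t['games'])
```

merge on 'player' (how='inner') → 9 rows:
   mins  points player  games
0    27      16    Yui     13
1    27       8    Tom     15
2    42      40    Jon      9
3    16       2    Jon      9
4     1      21    Jon      9
5    29       6    Jon      9
6    27      17    Tom     15
7     1      44    Yui     13
8    36      48    Jon      9
group by player, min of games:
        games
player       
Jon         9
Tom        15
Yui        13
add column games_x10 = t['games'] * 10:
        games  games_x10
player                  
Jon         9         90
Tom        15        150
Yui        13        130
take 2 rows with largest games:
        games  games_x10
player                  
Tom        15        150
Yui        13        130
add column games_x10_plus_games = t['games_x10'] + t['games']:
        games  games_x10  games_x10_plus_games
player                                        
Tom        15        150                   165
Yui        13        130                   143
Hence 143.

143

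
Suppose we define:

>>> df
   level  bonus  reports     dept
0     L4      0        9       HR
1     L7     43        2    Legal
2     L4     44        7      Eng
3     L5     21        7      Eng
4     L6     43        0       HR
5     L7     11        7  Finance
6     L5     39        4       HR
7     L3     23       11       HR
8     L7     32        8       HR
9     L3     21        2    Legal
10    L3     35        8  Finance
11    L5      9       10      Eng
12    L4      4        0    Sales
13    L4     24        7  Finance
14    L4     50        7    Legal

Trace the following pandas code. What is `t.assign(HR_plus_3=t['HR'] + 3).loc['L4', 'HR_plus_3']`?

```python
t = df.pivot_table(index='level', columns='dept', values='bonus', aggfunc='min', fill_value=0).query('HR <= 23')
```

pivot: rows=level, cols=dept, min(bonus):
dept   Eng  Finance  HR  Legal  Sales
level                                
L3       0       35  23     21      0
L4      44       24   0     50      4
L5       9        0  39      0      0
L6       0        0  43      0      0
L7       0       11  32     43      0
filter rows where HR <= 23:
dept   Eng  Finance  HR  Legal  Sales
level                                
L3       0       35  23     21      0
L4      44       24   0     50      4
add column HR_plus_3 = t['HR'] + 3:
dept   Eng  Finance  HR  Legal  Sales  HR_plus_3
level                                           
L3       0       35  23     21      0         26
L4      44       24   0     50      4          3
value at row 'L4', column 'HR_plus_3' → 3

3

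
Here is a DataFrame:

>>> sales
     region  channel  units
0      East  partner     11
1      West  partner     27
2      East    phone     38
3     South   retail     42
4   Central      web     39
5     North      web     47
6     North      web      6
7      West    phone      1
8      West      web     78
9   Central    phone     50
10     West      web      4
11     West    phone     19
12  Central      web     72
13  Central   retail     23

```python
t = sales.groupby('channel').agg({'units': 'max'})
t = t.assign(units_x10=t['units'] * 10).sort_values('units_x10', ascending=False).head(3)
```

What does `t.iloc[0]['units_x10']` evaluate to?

780

group by channel, max of units:
         units
channel       
partner     27
phone       50
retail      42
web         78
add column units_x10 = t['units'] * 10:
         units  units_x10
channel                  
partner     27        270
phone       50        500
retail      42        420
web         78        780
sort by units_x10 descending:
         units  units_x10
channel                  
web         78        780
phone       50        500
retail      42        420
partner     27        270
take first 3 rows:
         units  units_x10
channel                  
web         78        780
phone       50        500
retail      42        420
Finally, value at position 0, column 'units_x10' = 780.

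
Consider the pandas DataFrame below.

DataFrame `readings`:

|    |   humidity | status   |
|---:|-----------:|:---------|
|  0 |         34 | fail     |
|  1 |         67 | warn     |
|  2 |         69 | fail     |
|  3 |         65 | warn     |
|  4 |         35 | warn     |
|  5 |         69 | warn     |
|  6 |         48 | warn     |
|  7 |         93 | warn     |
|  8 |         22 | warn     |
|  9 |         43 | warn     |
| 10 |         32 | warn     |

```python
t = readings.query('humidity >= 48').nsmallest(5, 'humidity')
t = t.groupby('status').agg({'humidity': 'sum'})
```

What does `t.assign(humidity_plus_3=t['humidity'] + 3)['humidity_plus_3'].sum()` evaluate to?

324

filter rows where humidity >= 48:
   humidity status
1        67   warn
2        69   fail
3        65   warn
5        69   warn
6        48   warn
7        93   warn
take 5 rows with smallest humidity:
   humidity status
6        48   warn
3        65   warn
1        67   warn
2        69   fail
5        69   warn
group by status, sum of humidity:
        humidity
status          
fail          69
warn         249
add column humidity_plus_3 = t['humidity'] + 3:
        humidity  humidity_plus_3
status                           
fail          69               72
warn         249              252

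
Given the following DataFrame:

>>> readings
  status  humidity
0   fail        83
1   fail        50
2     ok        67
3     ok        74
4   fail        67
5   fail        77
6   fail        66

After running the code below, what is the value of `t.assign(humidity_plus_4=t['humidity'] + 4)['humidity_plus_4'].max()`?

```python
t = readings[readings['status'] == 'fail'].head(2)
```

filter rows where status == 'fail':
  status  humidity
0   fail        83
1   fail        50
4   fail        67
5   fail        77
6   fail        66
take first 2 rows:
  status  humidity
0   fail        83
1   fail        50
add column humidity_plus_4 = t['humidity'] + 4:
  status  humidity  humidity_plus_4
0   fail        83               87
1   fail        50               54

87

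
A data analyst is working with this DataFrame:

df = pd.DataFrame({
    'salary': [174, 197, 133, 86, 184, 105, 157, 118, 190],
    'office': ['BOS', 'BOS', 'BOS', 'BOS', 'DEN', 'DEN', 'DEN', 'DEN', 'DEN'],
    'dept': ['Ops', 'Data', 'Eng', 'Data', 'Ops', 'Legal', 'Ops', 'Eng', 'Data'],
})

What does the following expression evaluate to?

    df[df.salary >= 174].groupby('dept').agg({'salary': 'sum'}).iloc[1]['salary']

358

filter rows where salary >= 174:
   salary office  dept
0     174    BOS   Ops
1     197    BOS  Data
4     184    DEN   Ops
8     190    DEN  Data
group by dept, sum of salary:
      salary
dept        
Data     387
Ops      358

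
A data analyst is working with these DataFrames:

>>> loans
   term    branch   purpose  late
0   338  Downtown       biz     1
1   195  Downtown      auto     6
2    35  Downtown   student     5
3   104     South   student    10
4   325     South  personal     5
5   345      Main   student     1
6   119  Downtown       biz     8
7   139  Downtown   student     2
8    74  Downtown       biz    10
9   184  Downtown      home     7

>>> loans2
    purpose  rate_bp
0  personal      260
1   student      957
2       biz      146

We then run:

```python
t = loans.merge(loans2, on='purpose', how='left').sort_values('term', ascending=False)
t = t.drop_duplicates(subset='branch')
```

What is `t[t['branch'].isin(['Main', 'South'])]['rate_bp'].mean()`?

merge on 'purpose' (how='left') → 10 rows:
   term    branch   purpose  late  rate_bp
0   338  Downtown       biz     1    146.0
1   195  Downtown      auto     6      NaN
2    35  Downtown   student     5    957.0
3   104     South   student    10    957.0
4   325     South  personal     5    260.0
5   345      Main   student     1    957.0
6   119  Downtown       biz     8    146.0
7   139  Downtown   student     2    957.0
8    74  Downtown       biz    10    146.0
9   184  Downtown      home     7      NaN
sort by term descending:
   term    branch   purpose  late  rate_bp
5   345      Main   student     1    957.0
0   338  Downtown       biz     1    146.0
4   325     South  personal     5    260.0
1   195  Downtown      auto     6      NaN
9   184  Downtown      home     7      NaN
7   139  Downtown   student     2    957.0
6   119  Downtown       biz     8    146.0
3   104     South   student    10    957.0
8    74  Downtown       biz    10    146.0
2    35  Downtown   student     5    957.0
drop duplicate branch (keep=first):
   term    branch   purpose  late  rate_bp
5   345      Main   student     1    957.0
0   338  Downtown       biz     1    146.0
4   325     South  personal     5    260.0
filter rows where branch in ['Main', 'South']:
   term branch   purpose  late  rate_bp
5   345   Main   student     1    957.0
4   325  South  personal     5    260.0

608.5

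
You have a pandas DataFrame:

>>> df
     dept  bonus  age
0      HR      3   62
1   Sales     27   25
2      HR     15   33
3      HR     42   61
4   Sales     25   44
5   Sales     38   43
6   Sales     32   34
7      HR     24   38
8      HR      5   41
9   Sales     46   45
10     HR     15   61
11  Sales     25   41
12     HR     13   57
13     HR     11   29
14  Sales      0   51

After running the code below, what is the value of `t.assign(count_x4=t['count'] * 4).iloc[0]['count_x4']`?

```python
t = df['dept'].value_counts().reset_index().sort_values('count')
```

value_counts of dept:
dept
HR       8
Sales    7
Name: count, dtype: int64
reset_index():
    dept  count
0     HR      8
1  Sales      7
sort by count:
    dept  count
1  Sales      7
0     HR      8
add column count_x4 = t['count'] * 4:
    dept  count  count_x4
1  Sales      7        28
0     HR      8        32
So iloc[0]['count_x4'] = 28.

28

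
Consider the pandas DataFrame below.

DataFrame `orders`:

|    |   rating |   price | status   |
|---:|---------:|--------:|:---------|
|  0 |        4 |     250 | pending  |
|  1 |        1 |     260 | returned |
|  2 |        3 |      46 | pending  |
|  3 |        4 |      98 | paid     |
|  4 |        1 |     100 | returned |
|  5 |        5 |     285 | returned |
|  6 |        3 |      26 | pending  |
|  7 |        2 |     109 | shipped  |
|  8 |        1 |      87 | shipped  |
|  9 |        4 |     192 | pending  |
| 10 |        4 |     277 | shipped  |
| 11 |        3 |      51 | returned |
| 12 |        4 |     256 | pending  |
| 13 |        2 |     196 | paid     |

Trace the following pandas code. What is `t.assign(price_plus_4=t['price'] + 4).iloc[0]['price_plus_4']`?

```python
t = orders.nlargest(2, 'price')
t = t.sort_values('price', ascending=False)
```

take 2 rows with largest price:
    rating  price    status
5        5    285  returned
10       4    277   shipped
sort by price descending:
    rating  price    status
5        5    285  returned
10       4    277   shipped
add column price_plus_4 = t['price'] + 4:
    rating  price    status  price_plus_4
5        5    285  returned           289
10       4    277   shipped           281
Then the value at position 0, column 'price_plus_4': 289

289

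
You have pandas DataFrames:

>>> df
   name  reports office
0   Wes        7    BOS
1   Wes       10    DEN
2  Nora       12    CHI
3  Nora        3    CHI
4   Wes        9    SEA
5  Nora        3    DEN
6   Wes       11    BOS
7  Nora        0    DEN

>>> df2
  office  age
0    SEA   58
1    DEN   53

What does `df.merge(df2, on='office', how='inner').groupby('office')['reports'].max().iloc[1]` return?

9

merge on 'office' (how='inner') → 4 rows:
   name  reports office  age
0   Wes       10    DEN   53
1   Wes        9    SEA   58
2  Nora        3    DEN   53
3  Nora        0    DEN   53
group by office, max of reports:
office
DEN    10
SEA     9
Name: reports, dtype: int64
Then the value at position 1: 9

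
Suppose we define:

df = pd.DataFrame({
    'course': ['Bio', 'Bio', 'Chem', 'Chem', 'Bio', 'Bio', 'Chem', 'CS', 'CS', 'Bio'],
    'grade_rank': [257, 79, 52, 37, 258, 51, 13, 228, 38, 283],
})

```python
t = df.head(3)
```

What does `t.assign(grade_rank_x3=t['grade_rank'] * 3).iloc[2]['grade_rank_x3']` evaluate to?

take first 3 rows:
  course  grade_rank
0    Bio         257
1    Bio          79
2   Chem          52
add column grade_rank_x3 = t['grade_rank'] * 3:
  course  grade_rank  grade_rank_x3
0    Bio         257            771
1    Bio          79            237
2   Chem          52            156

156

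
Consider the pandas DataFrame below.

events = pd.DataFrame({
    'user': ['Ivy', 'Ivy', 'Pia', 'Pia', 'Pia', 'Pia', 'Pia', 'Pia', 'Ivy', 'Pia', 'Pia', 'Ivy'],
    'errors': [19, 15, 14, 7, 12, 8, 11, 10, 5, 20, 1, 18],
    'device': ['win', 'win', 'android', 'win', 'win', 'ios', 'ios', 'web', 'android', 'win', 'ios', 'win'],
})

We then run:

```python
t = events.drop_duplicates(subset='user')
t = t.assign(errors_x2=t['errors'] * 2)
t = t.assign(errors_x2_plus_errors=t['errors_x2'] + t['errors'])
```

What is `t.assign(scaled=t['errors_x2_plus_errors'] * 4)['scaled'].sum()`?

drop duplicate user (keep=first):
  user  errors   device
0  Ivy      19      win
2  Pia      14  android
add column errors_x2 = t['errors'] * 2:
  user  errors   device  errors_x2
0  Ivy      19      win         38
2  Pia      14  android         28
add column errors_x2_plus_errors = t['errors_x2'] + t['errors']:
  user  errors   device  errors_x2  errors_x2_plus_errors
0  Ivy      19      win         38                     57
2  Pia      14  android         28                     42
add column scaled = t['errors_x2_plus_errors'] * 4:
  user  errors   device  errors_x2  errors_x2_plus_errors  scaled
0  Ivy      19      win         38                     57     228
2  Pia      14  android         28                     42     168
Taking the sum of column 'scaled' gives 396.

396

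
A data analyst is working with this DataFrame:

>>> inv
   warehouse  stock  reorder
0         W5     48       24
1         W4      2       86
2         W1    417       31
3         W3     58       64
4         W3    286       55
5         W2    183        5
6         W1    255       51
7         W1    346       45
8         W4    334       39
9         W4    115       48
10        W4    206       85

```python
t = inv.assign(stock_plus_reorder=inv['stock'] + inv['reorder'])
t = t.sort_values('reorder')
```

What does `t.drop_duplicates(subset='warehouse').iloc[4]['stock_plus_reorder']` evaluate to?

add column stock_plus_reorder = inv['stock'] + inv['reorder']:
   warehouse  stock  reorder  stock_plus_reorder
0         W5     48       24                  72
1         W4      2       86                  88
2         W1    417       31                 448
3         W3     58       64                 122
4         W3    286       55                 341
5         W2    183        5                 188
6         W1    255       51                 306
7         W1    346       45                 391
8         W4    334       39                 373
9         W4    115       48                 163
10        W4    206       85                 291
sort by reorder:
   warehouse  stock  reorder  stock_plus_reorder
5         W2    183        5                 188
0         W5     48       24                  72
2         W1    417       31                 448
8         W4    334       39                 373
7         W1    346       45                 391
9         W4    115       48                 163
6         W1    255       51                 306
4         W3    286       55                 341
3         W3     58       64                 122
10        W4    206       85                 291
1         W4      2       86                  88
drop duplicate warehouse (keep=first):
  warehouse  stock  reorder  stock_plus_reorder
5        W2    183        5                 188
0        W5     48       24                  72
2        W1    417       31                 448
8        W4    334       39                 373
4        W3    286       55                 341
Then the value at position 4, column 'stock_plus_reorder': 341

341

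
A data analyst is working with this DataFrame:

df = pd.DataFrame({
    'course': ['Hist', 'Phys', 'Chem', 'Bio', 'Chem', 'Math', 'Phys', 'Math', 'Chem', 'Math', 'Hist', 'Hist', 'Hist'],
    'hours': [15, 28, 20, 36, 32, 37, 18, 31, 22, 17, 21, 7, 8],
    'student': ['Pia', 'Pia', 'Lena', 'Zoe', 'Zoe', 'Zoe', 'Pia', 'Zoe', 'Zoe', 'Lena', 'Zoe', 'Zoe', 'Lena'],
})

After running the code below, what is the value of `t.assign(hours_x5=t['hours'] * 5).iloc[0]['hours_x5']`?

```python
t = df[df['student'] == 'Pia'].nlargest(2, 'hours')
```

filter rows where student == 'Pia':
  course  hours student
0   Hist     15     Pia
1   Phys     28     Pia
6   Phys     18     Pia
take 2 rows with largest hours:
  course  hours student
1   Phys     28     Pia
6   Phys     18     Pia
add column hours_x5 = t['hours'] * 5:
  course  hours student  hours_x5
1   Phys     28     Pia       140
6   Phys     18     Pia        90
Then the value at position 0, column 'hours_x5': 140

140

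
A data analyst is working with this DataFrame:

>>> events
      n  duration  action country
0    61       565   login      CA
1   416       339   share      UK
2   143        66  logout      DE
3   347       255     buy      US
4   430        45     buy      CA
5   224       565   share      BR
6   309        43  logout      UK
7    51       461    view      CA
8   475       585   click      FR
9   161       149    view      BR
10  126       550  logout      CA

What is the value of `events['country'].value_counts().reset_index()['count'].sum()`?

value_counts of country:
country
CA    4
UK    2
BR    2
DE    1
US    1
FR    1
Name: count, dtype: int64
reset_index():
  country  count
0      CA      4
1      UK      2
2      BR      2
3      DE      1
4      US      1
5      FR      1
Hence 11.

11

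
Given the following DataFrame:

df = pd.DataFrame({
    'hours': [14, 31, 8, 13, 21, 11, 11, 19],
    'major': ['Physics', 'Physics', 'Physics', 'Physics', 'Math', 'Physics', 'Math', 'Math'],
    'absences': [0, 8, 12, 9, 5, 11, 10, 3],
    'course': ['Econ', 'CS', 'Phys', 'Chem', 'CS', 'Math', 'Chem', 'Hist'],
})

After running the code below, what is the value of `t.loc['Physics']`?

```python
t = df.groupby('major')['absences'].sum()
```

group by major, sum of absences:
major
Math       18
Physics    40
Name: absences, dtype: int64
Taking the value at index 'Physics' gives 40.

40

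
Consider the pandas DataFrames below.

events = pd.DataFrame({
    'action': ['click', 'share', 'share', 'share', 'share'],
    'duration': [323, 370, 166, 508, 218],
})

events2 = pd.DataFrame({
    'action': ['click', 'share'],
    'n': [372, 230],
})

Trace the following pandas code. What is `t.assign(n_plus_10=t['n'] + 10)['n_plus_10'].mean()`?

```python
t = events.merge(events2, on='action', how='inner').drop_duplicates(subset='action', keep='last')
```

311.0

merge on 'action' (how='inner') → 5 rows:
  action  duration    n
0  click       323  372
1  share       370  230
2  share       166  230
3  share       508  230
4  share       218  230
drop duplicate action (keep=last):
  action  duration    n
0  click       323  372
4  share       218  230
add column n_plus_10 = t['n'] + 10:
  action  duration    n  n_plus_10
0  click       323  372        382
4  share       218  230        240
Then the mean of column 'n_plus_10': 311.0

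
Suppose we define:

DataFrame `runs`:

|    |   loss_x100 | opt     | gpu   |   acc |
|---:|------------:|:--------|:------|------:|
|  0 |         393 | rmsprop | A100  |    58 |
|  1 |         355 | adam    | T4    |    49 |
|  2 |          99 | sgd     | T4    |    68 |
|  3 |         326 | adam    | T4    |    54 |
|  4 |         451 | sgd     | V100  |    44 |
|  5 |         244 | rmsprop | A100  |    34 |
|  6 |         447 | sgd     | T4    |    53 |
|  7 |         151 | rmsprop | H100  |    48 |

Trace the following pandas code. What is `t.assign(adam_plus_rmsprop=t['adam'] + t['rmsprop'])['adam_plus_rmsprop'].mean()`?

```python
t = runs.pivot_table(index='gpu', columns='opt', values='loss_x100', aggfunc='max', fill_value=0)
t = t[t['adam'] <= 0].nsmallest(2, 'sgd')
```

272.0

pivot: rows=gpu, cols=opt, max(loss_x100):
opt   adam  rmsprop  sgd
gpu                     
A100     0      393    0
H100     0      151    0
T4     355        0  447
V100     0        0  451
filter rows where adam <= 0:
opt   adam  rmsprop  sgd
gpu                     
A100     0      393    0
H100     0      151    0
V100     0        0  451
take 2 rows with smallest sgd:
opt   adam  rmsprop  sgd
gpu                     
A100     0      393    0
H100     0      151    0
add column adam_plus_rmsprop = t['adam'] + t['rmsprop']:
opt   adam  rmsprop  sgd  adam_plus_rmsprop
gpu                                        
A100     0      393    0                393
H100     0      151    0                151
The mean of column 'adam_plus_rmsprop' is 272.0.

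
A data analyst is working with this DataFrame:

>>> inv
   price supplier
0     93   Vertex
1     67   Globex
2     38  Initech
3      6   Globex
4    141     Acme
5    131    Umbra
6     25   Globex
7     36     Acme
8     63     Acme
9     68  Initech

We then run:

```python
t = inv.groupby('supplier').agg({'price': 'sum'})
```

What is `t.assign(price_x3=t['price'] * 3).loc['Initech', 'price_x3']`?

318

group by supplier, sum of price:
          price
supplier       
Acme        240
Globex       98
Initech     106
Umbra       131
Vertex       93
add column price_x3 = t['price'] * 3:
          price  price_x3
supplier                 
Acme        240       720
Globex       98       294
Initech     106       318
Umbra       131       393
Vertex       93       279
Reading off the value at row 'Initech', column 'price_x3', we get 318.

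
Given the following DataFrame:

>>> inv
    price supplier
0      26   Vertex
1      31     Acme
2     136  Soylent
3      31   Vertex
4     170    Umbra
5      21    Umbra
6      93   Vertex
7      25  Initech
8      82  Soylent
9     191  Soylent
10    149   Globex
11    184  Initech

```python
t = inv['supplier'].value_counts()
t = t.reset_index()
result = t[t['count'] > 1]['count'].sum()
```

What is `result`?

10

value_counts of supplier:
supplier
Vertex     3
Soylent    3
Umbra      2
Initech    2
Acme       1
Globex     1
Name: count, dtype: int64
reset_index():
  supplier  count
0   Vertex      3
1  Soylent      3
2    Umbra      2
3  Initech      2
4     Acme      1
5   Globex      1
filter rows where count > 1:
  supplier  count
0   Vertex      3
1  Soylent      3
2    Umbra      2
3  Initech      2
Finally, sum of column 'count' = 10.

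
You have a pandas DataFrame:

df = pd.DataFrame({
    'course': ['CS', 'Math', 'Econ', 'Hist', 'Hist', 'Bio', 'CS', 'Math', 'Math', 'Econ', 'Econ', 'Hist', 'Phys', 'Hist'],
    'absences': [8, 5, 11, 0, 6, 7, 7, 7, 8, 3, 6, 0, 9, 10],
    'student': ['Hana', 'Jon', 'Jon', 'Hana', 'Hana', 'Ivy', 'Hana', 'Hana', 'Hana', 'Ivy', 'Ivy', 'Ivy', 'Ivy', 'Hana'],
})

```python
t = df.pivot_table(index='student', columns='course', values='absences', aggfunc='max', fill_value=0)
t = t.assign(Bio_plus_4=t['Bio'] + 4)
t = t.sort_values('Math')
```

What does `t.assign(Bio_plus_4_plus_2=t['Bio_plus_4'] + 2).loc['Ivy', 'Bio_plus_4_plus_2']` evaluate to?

pivot: rows=student, cols=course, max(absences):
course   Bio  CS  Econ  Hist  Math  Phys
student                                 
Hana       0   8     0    10     8     0
Ivy        7   0     6     0     0     9
Jon        0   0    11     0     5     0
add column Bio_plus_4 = t['Bio'] + 4:
course   Bio  CS  Econ  Hist  Math  Phys  Bio_plus_4
student                                             
Hana       0   8     0    10     8     0           4
Ivy        7   0     6     0     0     9          11
Jon        0   0    11     0     5     0           4
sort by Math:
course   Bio  CS  Econ  Hist  Math  Phys  Bio_plus_4
student                                             
Ivy        7   0     6     0     0     9          11
Jon        0   0    11     0     5     0           4
Hana       0   8     0    10     8     0           4
add column Bio_plus_4_plus_2 = t['Bio_plus_4'] + 2:
course   Bio  CS  Econ  Hist  Math  Phys  Bio_plus_4  Bio_plus_4_plus_2
student                                                                
Ivy        7   0     6     0     0     9          11                 13
Jon        0   0    11     0     5     0           4                  6
Hana       0   8     0    10     8     0           4                  6
Reading off the value at row 'Ivy', column 'Bio_plus_4_plus_2', we get 13.

13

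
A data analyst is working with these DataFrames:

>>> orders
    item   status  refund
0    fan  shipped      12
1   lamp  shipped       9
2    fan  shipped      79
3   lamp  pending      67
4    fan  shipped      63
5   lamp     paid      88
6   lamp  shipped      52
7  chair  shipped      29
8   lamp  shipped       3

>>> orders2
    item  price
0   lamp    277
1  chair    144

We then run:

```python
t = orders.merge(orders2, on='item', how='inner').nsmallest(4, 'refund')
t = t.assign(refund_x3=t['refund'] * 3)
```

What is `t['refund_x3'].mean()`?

69.75

merge on 'item' (how='inner') → 6 rows:
    item   status  refund  price
0   lamp  shipped       9    277
1   lamp  pending      67    277
2   lamp     paid      88    277
3   lamp  shipped      52    277
4  chair  shipped      29    144
5   lamp  shipped       3    277
take 4 rows with smallest refund:
    item   status  refund  price
5   lamp  shipped       3    277
0   lamp  shipped       9    277
4  chair  shipped      29    144
3   lamp  shipped      52    277
add column refund_x3 = t['refund'] * 3:
    item   status  refund  price  refund_x3
5   lamp  shipped       3    277          9
0   lamp  shipped       9    277         27
4  chair  shipped      29    144         87
3   lamp  shipped      52    277        156
Hence 69.75.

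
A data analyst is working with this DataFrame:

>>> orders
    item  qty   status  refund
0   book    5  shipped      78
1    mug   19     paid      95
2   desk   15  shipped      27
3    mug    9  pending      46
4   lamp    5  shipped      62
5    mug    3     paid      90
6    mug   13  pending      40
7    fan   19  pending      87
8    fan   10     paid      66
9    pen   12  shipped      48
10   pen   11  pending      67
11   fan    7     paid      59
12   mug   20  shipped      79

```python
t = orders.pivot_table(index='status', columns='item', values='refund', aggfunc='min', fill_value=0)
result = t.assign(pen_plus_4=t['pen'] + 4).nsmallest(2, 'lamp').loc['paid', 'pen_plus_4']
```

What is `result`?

4

pivot: rows=status, cols=item, min(refund):
item     book  desk  fan  lamp  mug  pen
status                                  
paid        0     0   59     0   90    0
pending     0     0   87     0   40   67
shipped    78    27    0    62   79   48
add column pen_plus_4 = t['pen'] + 4:
item     book  desk  fan  lamp  mug  pen  pen_plus_4
status                                              
paid        0     0   59     0   90    0           4
pending     0     0   87     0   40   67          71
shipped    78    27    0    62   79   48          52
take 2 rows with smallest lamp:
item     book  desk  fan  lamp  mug  pen  pen_plus_4
status                                              
paid        0     0   59     0   90    0           4
pending     0     0   87     0   40   67          71
Reading off the value at row 'paid', column 'pen_plus_4', we get 4.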